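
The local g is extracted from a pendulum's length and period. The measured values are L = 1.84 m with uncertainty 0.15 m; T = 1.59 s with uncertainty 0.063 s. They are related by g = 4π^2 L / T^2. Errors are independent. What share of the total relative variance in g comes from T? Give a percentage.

48.6%

(δg/g)² = (1·δL/L)² + (-2·δT/T)²
  L term: (1×0.0815)² = 0.00665
  T term: (-2×0.0396)² = 0.00628
Total = 0.0129. Share from T = 0.00628/0.0129 = 0.486.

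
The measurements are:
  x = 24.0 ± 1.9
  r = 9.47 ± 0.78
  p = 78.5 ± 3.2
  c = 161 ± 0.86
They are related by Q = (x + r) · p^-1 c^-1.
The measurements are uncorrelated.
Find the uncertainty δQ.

0.000196

Let u = x + r = 33.5. δu = √(δx² + δr²) = √(3.61 + 0.608) = 2.05, so δu/u = 0.0614.
Q is then a monomial in u, p, c:
δQ/Q = √((δu/u)² + (-1·δp/p)² + (-1·δc/c)²) = √(0.00377 + 0.00166 + 2.85e-05) = 0.0739
Q = 0.00265, so δQ = 0.0739 × 0.00265 = 0.000196.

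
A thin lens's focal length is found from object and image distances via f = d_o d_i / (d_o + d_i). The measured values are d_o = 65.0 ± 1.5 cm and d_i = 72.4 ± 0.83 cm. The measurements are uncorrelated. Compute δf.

0.456 cm

∂f/∂d_o = (d_i/(d_o+d_i))² = 0.278;  ∂f/∂d_i = (d_o/(d_o+d_i))² = 0.224
δf = √((∂f/∂d_o · δd_o)² + (∂f/∂d_i · δd_i)²) = √(0.173 + 0.0345) = 0.456 cm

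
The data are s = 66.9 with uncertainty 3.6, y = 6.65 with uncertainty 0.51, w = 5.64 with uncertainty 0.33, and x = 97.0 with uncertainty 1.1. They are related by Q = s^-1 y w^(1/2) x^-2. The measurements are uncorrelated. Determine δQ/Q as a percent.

10.1%

For a monomial Q ∝ s^-1, y, w^(1/2), x^-2, fractional errors add in quadrature:
  (-1·δs/s)² = (-1×0.0538)² = 0.00290;  (1·δy/y)² = (1×0.0767)² = 0.00588;  (½·δw/w)² = (0.5×0.0585)² = 0.000856;  (-2·δx/x)² = (-2×0.0113)² = 0.000514
δQ/Q = √(0.0101) = 0.101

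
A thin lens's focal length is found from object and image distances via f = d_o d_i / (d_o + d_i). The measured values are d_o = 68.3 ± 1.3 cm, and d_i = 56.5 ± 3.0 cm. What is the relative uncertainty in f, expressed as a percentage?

3.03%

∂f/∂d_o = (d_i/(d_o+d_i))² = 0.205;  ∂f/∂d_i = (d_o/(d_o+d_i))² = 0.300
δf = √((∂f/∂d_o · δd_o)² + (∂f/∂d_i · δd_i)²) = √(0.0710 + 0.807) = 0.937 cm
f = 30.9 cm, so δf/f = 0.937/30.9 = 0.0303.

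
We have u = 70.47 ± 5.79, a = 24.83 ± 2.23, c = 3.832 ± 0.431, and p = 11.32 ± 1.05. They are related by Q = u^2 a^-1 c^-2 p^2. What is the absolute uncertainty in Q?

605

Products/powers → add relative errors in quadrature, weighted by exponent:
  (2·δu/u)² = (2×0.0822)² = 0.0270;  (-1·δa/a)² = (-1×0.0898)² = 0.00807;  (-2·δc/c)² = (-2×0.112)² = 0.0506;  (2·δp/p)² = (2×0.0928)² = 0.0344
δQ/Q = √(0.120) = 0.347
Q = 1745, so δQ = 0.347 × 1745 = 605.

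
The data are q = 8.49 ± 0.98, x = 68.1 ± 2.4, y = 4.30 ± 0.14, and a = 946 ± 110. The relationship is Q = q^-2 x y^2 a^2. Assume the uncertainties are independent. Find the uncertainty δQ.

Since Q is a product/quotient, work with relative uncertainties:
  (-2·δq/q)² = (-2×0.115)² = 0.0533;  (1·δx/x)² = (1×0.0352)² = 0.00124;  (2·δy/y)² = (2×0.0326)² = 0.00424;  (2·δa/a)² = (2×0.116)² = 0.0541
δQ/Q = √(0.113) = 0.336
Q = 1.56e+07, so δQ = 0.336 × 1.56e+07 = 5.25e+06.

5.25e+06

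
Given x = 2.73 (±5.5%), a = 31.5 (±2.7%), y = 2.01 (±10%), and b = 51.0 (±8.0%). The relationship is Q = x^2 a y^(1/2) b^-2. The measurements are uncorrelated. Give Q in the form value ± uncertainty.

0.128 ± 0.0259

For a monomial Q ∝ x^2, a, y^(1/2), b^-2, fractional errors add in quadrature:
  (2·δx/x)² = (2×0.0550)² = 0.0121;  (1·δa/a)² = (1×0.0270)² = 0.000729;  (½·δy/y)² = (0.5×0.100)² = 0.00250;  (-2·δb/b)² = (-2×0.0800)² = 0.0256
δQ/Q = √(0.0409) = 0.202
Q = 0.128, so δQ = 0.202 × 0.128 = 0.0259.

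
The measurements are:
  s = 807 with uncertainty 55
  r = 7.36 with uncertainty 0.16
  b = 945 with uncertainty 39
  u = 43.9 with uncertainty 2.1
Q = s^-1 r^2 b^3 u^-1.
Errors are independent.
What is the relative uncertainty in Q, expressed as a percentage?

15.5%

Q is a product of powers, so relative uncertainties combine in quadrature:
  (-1·δs/s)² = (-1×0.0682)² = 0.00464;  (2·δr/r)² = (2×0.0217)² = 0.00189;  (3·δb/b)² = (3×0.0413)² = 0.0153;  (-1·δu/u)² = (-1×0.0478)² = 0.00229
δQ/Q = √(0.0242) = 0.155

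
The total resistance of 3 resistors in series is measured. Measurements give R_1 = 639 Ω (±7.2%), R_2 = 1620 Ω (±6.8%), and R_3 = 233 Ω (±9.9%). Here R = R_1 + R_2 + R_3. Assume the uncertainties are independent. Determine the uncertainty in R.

122 Ω

Absolute uncertainties add in quadrature for a linear combination:
  (δR_1)² = 2120;  (δR_2)² = 12100;  (δR_3)² = 532
δR = √(14800) = 122 Ω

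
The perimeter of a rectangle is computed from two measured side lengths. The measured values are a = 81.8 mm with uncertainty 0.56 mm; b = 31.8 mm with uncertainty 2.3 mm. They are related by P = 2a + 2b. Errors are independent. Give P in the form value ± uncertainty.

227 ± 4.73 mm

P is a linear combination, so absolute uncertainties add in quadrature:
  (2·δa)² = 1.25;  (2·δb)² = 21.2
δP = √(22.4) = 4.73 mm
P = 227 mm.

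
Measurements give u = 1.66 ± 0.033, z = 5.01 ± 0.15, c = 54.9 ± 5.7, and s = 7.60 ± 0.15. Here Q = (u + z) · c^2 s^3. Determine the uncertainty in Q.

Let w = u + z = 6.67. δw = √(δu² + δz²) = √(0.00109 + 0.0225) = 0.154, so δw/w = 0.0230.
Q is then a monomial in w, c, s:
δQ/Q = √((δw/w)² + (2·δc/c)² + (3·δs/s)²) = √(0.000530 + 0.0431 + 0.00351) = 0.217
Q = 8.82e+06, so δQ = 0.217 × 8.82e+06 = 1.92e+06.

1.92e+06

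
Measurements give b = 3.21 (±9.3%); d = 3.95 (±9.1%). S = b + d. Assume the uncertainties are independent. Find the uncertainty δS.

For a sum/difference, combine absolute errors in quadrature:
  (δb)² = 0.0891;  (δd)² = 0.129
δS = √(0.218) = 0.467

0.467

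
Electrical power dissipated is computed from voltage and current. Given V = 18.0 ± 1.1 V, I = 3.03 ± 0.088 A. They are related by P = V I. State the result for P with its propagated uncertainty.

54.5 ± 3.69 W

Since P is a product/quotient, work with relative uncertainties:
  (1·δV/V)² = (1×0.0611)² = 0.00373;  (1·δI/I)² = (1×0.0290)² = 0.000843
δP/P = √(0.00458) = 0.0677
P = 54.5 W, so δP = 0.0677 × 54.5 = 3.69 W.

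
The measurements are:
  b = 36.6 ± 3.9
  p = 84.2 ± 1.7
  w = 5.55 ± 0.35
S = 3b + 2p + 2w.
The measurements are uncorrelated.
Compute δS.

Absolute uncertainties add in quadrature for a linear combination:
  (3·δb)² = 137;  (2·δp)² = 11.6;  (2·δw)² = 0.490
δS = √(149) = 12.2

12.2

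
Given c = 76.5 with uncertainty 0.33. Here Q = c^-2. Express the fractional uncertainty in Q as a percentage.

Q is a product of powers, so relative uncertainties combine in quadrature:
  (-2·δc/c)² = (-2×0.00431)² = 7.44e-05
δQ/Q = √(7.44e-05) = 0.00863

0.863%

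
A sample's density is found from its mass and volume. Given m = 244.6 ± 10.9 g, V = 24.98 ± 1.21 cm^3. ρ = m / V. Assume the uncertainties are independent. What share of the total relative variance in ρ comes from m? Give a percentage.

(δρ/ρ)² = (1·δm/m)² + (-1·δV/V)²
  m term: (1×0.0446)² = 0.00199
  V term: (-1×0.0484)² = 0.00235
Total = 0.00433. Share from m = 0.00199/0.00433 = 0.458.

45.8%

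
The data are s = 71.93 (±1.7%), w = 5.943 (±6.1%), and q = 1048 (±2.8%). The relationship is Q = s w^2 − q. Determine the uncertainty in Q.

Let p = s·w^2 = 2541. δp/p = √((1·δs/s)² + (2·δw/w)²) = √(0.000289 + 0.0149) = 0.123, so δp = 313.
Q = p − q: δQ = √(δp² + δq²) = √(97900 + 861) = 314

314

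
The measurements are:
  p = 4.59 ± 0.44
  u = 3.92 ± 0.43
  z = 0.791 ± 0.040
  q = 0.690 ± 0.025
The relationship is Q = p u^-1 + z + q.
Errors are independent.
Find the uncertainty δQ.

0.177

Let w = p·u^-1 = 1.17. δw/w = √((1·δp/p)² + (-1·δu/u)²) = √(0.00919 + 0.0120) = 0.146, so δw = 0.171.
Q = w + z + q: δQ = √(δw² + δz² + δq²) = √(0.0291 + 0.00160 + 0.000625) = 0.177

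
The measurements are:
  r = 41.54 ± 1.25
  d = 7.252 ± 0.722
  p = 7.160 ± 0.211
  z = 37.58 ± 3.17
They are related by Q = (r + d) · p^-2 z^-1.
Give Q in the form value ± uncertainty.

Let u = r + d = 48.79. δu = √(δr² + δd²) = √(1.56 + 0.521) = 1.44, so δu/u = 0.0296.
Q is then a monomial in u, p, z:
δQ/Q = √((δu/u)² + (-2·δp/p)² + (-1·δz/z)²) = √(0.000875 + 0.00347 + 0.00712) = 0.107
Q = 0.02533, so δQ = 0.107 × 0.02533 = 0.00271.

0.02533 ± 0.00271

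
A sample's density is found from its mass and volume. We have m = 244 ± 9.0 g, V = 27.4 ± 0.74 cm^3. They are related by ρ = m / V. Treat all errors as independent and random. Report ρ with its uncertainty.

Each factor contributes (exponent × relative error)² to (δρ/ρ)²:
  (1·δm/m)² = (1×0.0369)² = 0.00136;  (-1·δV/V)² = (-1×0.0270)² = 0.000729
δρ/ρ = √(0.00209) = 0.0457
ρ = 8.91 g/cm^3, so δρ = 0.0457 × 8.91 = 0.407 g/cm^3.

8.91 ± 0.407 g/cm^3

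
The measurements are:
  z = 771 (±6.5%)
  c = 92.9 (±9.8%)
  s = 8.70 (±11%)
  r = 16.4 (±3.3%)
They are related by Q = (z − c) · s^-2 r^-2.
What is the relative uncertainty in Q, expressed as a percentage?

24.2%

Let u = z − c = 678. δu = √(δz² + δc²) = √(2510 + 82.9) = 50.9, so δu/u = 0.0751.
Q is then a monomial in u, s, r:
δQ/Q = √((δu/u)² + (-2·δs/s)² + (-2·δr/r)²) = √(0.00564 + 0.0484 + 0.00436) = 0.242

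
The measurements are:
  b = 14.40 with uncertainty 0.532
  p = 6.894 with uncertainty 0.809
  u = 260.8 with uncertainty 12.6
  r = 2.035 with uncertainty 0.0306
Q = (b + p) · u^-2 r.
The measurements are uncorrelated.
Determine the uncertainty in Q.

6.87e-05

Let w = b + p = 21.29. δw = √(δb² + δp²) = √(0.283 + 0.654) = 0.968, so δw/w = 0.0455.
Q is then a monomial in w, u, r:
δQ/Q = √((δw/w)² + (-2·δu/u)² + (1·δr/r)²) = √(0.00207 + 0.00934 + 0.000226) = 0.108
Q = 0.0006371, so δQ = 0.108 × 0.0006371 = 6.87e-05.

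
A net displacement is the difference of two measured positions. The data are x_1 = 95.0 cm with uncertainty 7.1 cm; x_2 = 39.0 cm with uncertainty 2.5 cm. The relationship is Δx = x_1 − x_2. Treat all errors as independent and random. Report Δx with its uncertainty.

56.0 ± 7.53 cm

Absolute uncertainties add in quadrature for a linear combination:
  (δx_1)² = 50.4;  (δx_2)² = 6.25
δΔx = √(56.7) = 7.53 cm
Δx = 56.0 cm.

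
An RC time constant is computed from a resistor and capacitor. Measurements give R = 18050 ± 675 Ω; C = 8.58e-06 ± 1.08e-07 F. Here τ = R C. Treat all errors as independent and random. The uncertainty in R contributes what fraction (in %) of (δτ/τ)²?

(δτ/τ)² = (1·δR/R)² + (1·δC/C)²
  R term: (1×0.0374)² = 0.00140
  C term: (1×0.0126)² = 0.000158
Total = 0.00156. Share from R = 0.00140/0.00156 = 0.898.

89.8%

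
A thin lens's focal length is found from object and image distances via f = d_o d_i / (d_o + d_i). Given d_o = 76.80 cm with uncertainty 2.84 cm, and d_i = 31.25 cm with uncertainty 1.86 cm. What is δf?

0.969 cm

∂f/∂d_o = (d_i/(d_o+d_i))² = 0.0836;  ∂f/∂d_i = (d_o/(d_o+d_i))² = 0.505
δf = √((∂f/∂d_o · δd_o)² + (∂f/∂d_i · δd_i)²) = √(0.0564 + 0.883) = 0.969 cm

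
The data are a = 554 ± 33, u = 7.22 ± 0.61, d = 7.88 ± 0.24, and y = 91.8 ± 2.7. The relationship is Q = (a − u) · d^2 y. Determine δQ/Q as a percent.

9.07%

Let w = a − u = 547. δw = √(δa² + δu²) = √(1090 + 0.372) = 33.0, so δw/w = 0.0604.
Q is then a monomial in w, d, y:
δQ/Q = √((δw/w)² + (2·δd/d)² + (1·δy/y)²) = √(0.00364 + 0.00371 + 0.000865) = 0.0907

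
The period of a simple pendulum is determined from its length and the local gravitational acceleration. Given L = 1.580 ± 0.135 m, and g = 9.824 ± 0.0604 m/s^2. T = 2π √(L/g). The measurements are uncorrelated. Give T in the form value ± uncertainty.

T is a product of powers, so relative uncertainties combine in quadrature:
  (½·δL/L)² = (0.5×0.0854)² = 0.00183;  (−½·δg/g)² = (-0.5×0.00615)² = 9.45e-06
δT/T = √(0.00183) = 0.0428
T = 2.520 s, so δT = 0.0428 × 2.520 = 0.108 s.

2.520 ± 0.108 s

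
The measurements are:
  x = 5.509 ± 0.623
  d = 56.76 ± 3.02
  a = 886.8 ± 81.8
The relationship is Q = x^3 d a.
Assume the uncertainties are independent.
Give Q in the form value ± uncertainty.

(8.416 ± 2.99) × 10^6

Since Q is a product/quotient, work with relative uncertainties:
  (3·δx/x)² = (3×0.113)² = 0.115;  (1·δd/d)² = (1×0.0532)² = 0.00283;  (1·δa/a)² = (1×0.0922)² = 0.00851
δQ/Q = √(0.126) = 0.356
Q = 8.416e+06, so δQ = 0.356 × 8.416e+06 = 2.99e+06.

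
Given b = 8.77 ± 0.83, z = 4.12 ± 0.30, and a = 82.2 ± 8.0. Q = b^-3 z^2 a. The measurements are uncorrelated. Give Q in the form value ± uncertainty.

2.07 ± 0.690

Relative error in a monomial: (δQ/Q)² = Σ (nᵢ · δxᵢ/xᵢ)².
  (-3·δb/b)² = (-3×0.0946)² = 0.0806;  (2·δz/z)² = (2×0.0728)² = 0.0212;  (1·δa/a)² = (1×0.0973)² = 0.00947
δQ/Q = √(0.111) = 0.334
Q = 2.07, so δQ = 0.334 × 2.07 = 0.690.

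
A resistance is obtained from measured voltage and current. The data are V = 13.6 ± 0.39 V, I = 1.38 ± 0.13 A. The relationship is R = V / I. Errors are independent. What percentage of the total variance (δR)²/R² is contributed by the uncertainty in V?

(δR/R)² = (1·δV/V)² + (-1·δI/I)²
  V term: (1×0.0287)² = 0.000822
  I term: (-1×0.0942)² = 0.00887
Total = 0.00970. Share from V = 0.000822/0.00970 = 0.0848.

8.48%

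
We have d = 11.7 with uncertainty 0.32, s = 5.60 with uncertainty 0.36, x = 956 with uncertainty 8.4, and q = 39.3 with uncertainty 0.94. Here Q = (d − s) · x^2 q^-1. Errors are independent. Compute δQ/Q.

0.0844

Let u = d − s = 6.10. δu = √(δd² + δs²) = √(0.102 + 0.130) = 0.482, so δu/u = 0.0790.
Q is then a monomial in u, x, q:
δQ/Q = √((δu/u)² + (2·δx/x)² + (-1·δq/q)²) = √(0.00623 + 0.000309 + 0.000572) = 0.0844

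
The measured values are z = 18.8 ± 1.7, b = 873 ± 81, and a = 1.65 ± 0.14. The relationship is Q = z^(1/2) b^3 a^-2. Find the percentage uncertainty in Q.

Each factor contributes (exponent × relative error)² to (δQ/Q)²:
  (½·δz/z)² = (0.5×0.0904)² = 0.00204;  (3·δb/b)² = (3×0.0928)² = 0.0775;  (-2·δa/a)² = (-2×0.0848)² = 0.0288
δQ/Q = √(0.108) = 0.329

32.9%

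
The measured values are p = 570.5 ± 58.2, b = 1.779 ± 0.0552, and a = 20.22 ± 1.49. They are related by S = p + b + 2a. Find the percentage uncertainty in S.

S is a linear combination, so absolute uncertainties add in quadrature:
  (δp)² = 3390;  (δb)² = 0.00305;  (2·δa)² = 8.88
δS = √(3400) = 58.3
S = 612.7, so δS/S = 58.3/612.7 = 0.0951.

9.51%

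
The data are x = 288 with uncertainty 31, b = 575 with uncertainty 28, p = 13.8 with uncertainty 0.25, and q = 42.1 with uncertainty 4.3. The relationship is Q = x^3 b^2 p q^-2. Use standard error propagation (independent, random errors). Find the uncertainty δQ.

For a monomial Q ∝ x^3, b^2, p, q^-2, fractional errors add in quadrature:
  (3·δx/x)² = (3×0.108)² = 0.104;  (2·δb/b)² = (2×0.0487)² = 0.00949;  (1·δp/p)² = (1×0.0181)² = 0.000328;  (-2·δq/q)² = (-2×0.102)² = 0.0417
δQ/Q = √(0.156) = 0.395
Q = 6.15e+10, so δQ = 0.395 × 6.15e+10 = 2.43e+10.

2.43e+10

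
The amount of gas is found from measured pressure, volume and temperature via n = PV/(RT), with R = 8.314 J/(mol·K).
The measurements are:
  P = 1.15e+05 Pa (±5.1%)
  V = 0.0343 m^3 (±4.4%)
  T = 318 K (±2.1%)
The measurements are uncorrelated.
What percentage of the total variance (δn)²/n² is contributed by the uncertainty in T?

8.86%

(δn/n)² = (1·δP/P)² + (1·δV/V)² + (-1·δT/T)²
  P term: (1×0.0510)² = 0.00260
  V term: (1×0.0440)² = 0.00194
  T term: (-1×0.0210)² = 0.000441
Total = 0.00498. Share from T = 0.000441/0.00498 = 0.0886.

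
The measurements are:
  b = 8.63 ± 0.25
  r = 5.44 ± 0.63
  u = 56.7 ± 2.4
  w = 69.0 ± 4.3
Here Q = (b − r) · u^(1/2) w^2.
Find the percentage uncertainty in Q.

24.7%

Let h = b − r = 3.19. δh = √(δb² + δr²) = √(0.0625 + 0.397) = 0.678, so δh/h = 0.212.
Q is then a monomial in h, u, w:
δQ/Q = √((δh/h)² + (½·δu/u)² + (2·δw/w)²) = √(0.0451 + 0.000448 + 0.0155) = 0.247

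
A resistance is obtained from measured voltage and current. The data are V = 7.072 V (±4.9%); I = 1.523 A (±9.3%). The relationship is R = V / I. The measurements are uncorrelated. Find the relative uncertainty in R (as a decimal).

0.105

Since R is a product/quotient, work with relative uncertainties:
  (1·δV/V)² = (1×0.0490)² = 0.00240;  (-1·δI/I)² = (-1×0.0930)² = 0.00865
δR/R = √(0.0111) = 0.105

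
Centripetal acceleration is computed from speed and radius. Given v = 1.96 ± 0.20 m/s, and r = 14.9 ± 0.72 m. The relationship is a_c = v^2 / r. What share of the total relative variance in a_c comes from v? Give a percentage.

(δa_c/a_c)² = (2·δv/v)² + (-1·δr/r)²
  v term: (2×0.102)² = 0.0416
  r term: (-1×0.0483)² = 0.00234
Total = 0.0440. Share from v = 0.0416/0.0440 = 0.947.

94.7%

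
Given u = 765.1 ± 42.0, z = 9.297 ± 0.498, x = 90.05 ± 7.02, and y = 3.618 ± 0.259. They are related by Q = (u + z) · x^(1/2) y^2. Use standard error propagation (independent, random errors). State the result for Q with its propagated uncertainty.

Let w = u + z = 774.4. δw = √(δu² + δz²) = √(1760 + 0.248) = 42.0, so δw/w = 0.0542.
Q is then a monomial in w, x, y:
δQ/Q = √((δw/w)² + (½·δx/x)² + (2·δy/y)²) = √(0.00294 + 0.00152 + 0.0205) = 0.158
Q = 96190, so δQ = 0.158 × 96190 = 15200.

96190 ± 15200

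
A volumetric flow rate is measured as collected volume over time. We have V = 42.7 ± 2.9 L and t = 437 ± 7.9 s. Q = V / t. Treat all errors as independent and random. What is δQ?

For a monomial Q ∝ V, t^-1, fractional errors add in quadrature:
  (1·δV/V)² = (1×0.0679)² = 0.00461;  (-1·δt/t)² = (-1×0.0181)² = 0.000327
δQ/Q = √(0.00494) = 0.0703
Q = 0.0977 L/s, so δQ = 0.0703 × 0.0977 = 0.00687 L/s.

0.00687 L/s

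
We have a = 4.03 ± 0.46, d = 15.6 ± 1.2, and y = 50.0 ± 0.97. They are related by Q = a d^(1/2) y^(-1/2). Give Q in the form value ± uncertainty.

2.25 ± 0.272

Since Q is a product/quotient, work with relative uncertainties:
  (1·δa/a)² = (1×0.114)² = 0.0130;  (½·δd/d)² = (0.5×0.0769)² = 0.00148;  (−½·δy/y)² = (-0.5×0.0194)² = 9.41e-05
δQ/Q = √(0.0146) = 0.121
Q = 2.25, so δQ = 0.121 × 2.25 = 0.272.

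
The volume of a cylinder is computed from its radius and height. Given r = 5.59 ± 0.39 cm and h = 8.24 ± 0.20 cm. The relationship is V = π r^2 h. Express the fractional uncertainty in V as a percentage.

14.2%

V is a product of powers, so relative uncertainties combine in quadrature:
  (2·δr/r)² = (2×0.0698)² = 0.0195;  (1·δh/h)² = (1×0.0243)² = 0.000589
δV/V = √(0.0201) = 0.142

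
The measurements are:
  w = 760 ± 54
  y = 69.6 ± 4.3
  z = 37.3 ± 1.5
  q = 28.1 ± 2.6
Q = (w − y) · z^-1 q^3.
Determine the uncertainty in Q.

Let u = w − y = 690. δu = √(δw² + δy²) = √(2920 + 18.5) = 54.2, so δu/u = 0.0785.
Q is then a monomial in u, z, q:
δQ/Q = √((δu/u)² + (-1·δz/z)² + (3·δq/q)²) = √(0.00616 + 0.00162 + 0.0771) = 0.291
Q = 4.11e+05, so δQ = 0.291 × 4.11e+05 = 1.2e+05.

1.2e+05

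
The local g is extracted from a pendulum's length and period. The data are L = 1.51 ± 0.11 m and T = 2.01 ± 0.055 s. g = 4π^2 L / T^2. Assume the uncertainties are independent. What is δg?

Since g is a product/quotient, work with relative uncertainties:
  (1·δL/L)² = (1×0.0728)² = 0.00531;  (-2·δT/T)² = (-2×0.0274)² = 0.00299
δg/g = √(0.00830) = 0.0911
g = 14.8 m/s^2, so δg = 0.0911 × 14.8 = 1.34 m/s^2.

1.34 m/s^2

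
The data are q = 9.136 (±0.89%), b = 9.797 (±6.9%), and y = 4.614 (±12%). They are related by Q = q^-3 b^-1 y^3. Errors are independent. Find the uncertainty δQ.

Products/powers → add relative errors in quadrature, weighted by exponent:
  (-3·δq/q)² = (-3×0.00890)² = 0.000713;  (-1·δb/b)² = (-1×0.0690)² = 0.00476;  (3·δy/y)² = (3×0.120)² = 0.130
δQ/Q = √(0.135) = 0.368
Q = 0.01315, so δQ = 0.368 × 0.01315 = 0.00483.

0.00483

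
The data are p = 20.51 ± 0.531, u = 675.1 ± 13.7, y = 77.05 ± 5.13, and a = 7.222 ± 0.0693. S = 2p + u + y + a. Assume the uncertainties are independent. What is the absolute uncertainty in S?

S is a linear combination, so absolute uncertainties add in quadrature:
  (2·δp)² = 1.13;  (δu)² = 188;  (δy)² = 26.3;  (δa)² = 0.00480
δS = √(215) = 14.7

14.7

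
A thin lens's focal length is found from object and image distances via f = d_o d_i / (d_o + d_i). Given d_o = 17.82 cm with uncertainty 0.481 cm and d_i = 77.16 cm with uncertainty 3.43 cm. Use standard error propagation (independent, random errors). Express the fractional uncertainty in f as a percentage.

∂f/∂d_o = (d_i/(d_o+d_i))² = 0.660;  ∂f/∂d_i = (d_o/(d_o+d_i))² = 0.0352
δf = √((∂f/∂d_o · δd_o)² + (∂f/∂d_i · δd_i)²) = √(0.101 + 0.0146) = 0.340 cm
f = 14.48 cm, so δf/f = 0.340/14.48 = 0.0235.

2.35%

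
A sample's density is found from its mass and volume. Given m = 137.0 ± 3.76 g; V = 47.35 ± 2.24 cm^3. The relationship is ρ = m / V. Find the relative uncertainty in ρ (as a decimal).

0.0547

For a monomial ρ ∝ m, V^-1, fractional errors add in quadrature:
  (1·δm/m)² = (1×0.0274)² = 0.000753;  (-1·δV/V)² = (-1×0.0473)² = 0.00224
δρ/ρ = √(0.00299) = 0.0547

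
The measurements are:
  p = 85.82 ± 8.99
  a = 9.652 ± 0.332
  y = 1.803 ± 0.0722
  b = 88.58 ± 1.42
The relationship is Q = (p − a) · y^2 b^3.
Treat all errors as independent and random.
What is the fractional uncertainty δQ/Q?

0.151

Let u = p − a = 76.17. δu = √(δp² + δa²) = √(80.8 + 0.110) = 9.00, so δu/u = 0.118.
Q is then a monomial in u, y, b:
δQ/Q = √((δu/u)² + (2·δy/y)² + (3·δb/b)²) = √(0.0139 + 0.00641 + 0.00231) = 0.151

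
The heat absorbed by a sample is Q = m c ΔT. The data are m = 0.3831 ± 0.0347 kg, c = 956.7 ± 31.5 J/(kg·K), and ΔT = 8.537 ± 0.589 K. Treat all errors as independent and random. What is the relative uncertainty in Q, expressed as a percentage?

11.9%

Since Q is a product/quotient, work with relative uncertainties:
  (1·δm/m)² = (1×0.0906)² = 0.00820;  (1·δc/c)² = (1×0.0329)² = 0.00108;  (1·δΔT/ΔT)² = (1×0.0690)² = 0.00476
δQ/Q = √(0.0140) = 0.119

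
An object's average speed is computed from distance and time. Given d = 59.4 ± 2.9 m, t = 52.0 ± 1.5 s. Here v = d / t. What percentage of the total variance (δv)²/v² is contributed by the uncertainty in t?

25.9%

(δv/v)² = (1·δd/d)² + (-1·δt/t)²
  d term: (1×0.0488)² = 0.00238
  t term: (-1×0.0288)² = 0.000832
Total = 0.00322. Share from t = 0.000832/0.00322 = 0.259.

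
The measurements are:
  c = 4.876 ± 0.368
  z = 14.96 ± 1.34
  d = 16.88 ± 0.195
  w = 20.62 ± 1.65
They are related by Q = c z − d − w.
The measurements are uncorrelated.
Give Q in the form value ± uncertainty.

35.44 ± 8.70

Let p = c·z = 72.94. δp/p = √((1·δc/c)² + (1·δz/z)²) = √(0.00570 + 0.00802) = 0.117, so δp = 8.54.
Q = p − d − w: δQ = √(δp² + δd² + δw²) = √(73.0 + 0.0380 + 2.72) = 8.70
Q = 35.44.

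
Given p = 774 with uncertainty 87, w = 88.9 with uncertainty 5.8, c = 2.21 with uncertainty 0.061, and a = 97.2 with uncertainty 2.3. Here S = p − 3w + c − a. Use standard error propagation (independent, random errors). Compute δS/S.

S is a linear combination, so absolute uncertainties add in quadrature:
  (δp)² = 7570;  (3·δw)² = 303;  (δc)² = 0.00372;  (δa)² = 5.29
δS = √(7880) = 88.8
S = 412, so δS/S = 88.8/412 = 0.215.

0.215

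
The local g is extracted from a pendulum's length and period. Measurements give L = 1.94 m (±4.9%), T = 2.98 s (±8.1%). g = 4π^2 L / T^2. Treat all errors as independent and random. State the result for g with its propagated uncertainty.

8.62 ± 1.46 m/s^2

Since g is a product/quotient, work with relative uncertainties:
  (1·δL/L)² = (1×0.0490)² = 0.00240;  (-2·δT/T)² = (-2×0.0810)² = 0.0262
δg/g = √(0.0286) = 0.169
g = 8.62 m/s^2, so δg = 0.169 × 8.62 = 1.46 m/s^2.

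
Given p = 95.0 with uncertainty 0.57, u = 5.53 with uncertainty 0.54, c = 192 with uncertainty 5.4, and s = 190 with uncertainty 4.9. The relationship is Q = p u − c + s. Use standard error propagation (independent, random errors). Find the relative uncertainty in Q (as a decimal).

0.0992

Let w = p·u = 525. δw/w = √((1·δp/p)² + (1·δu/u)²) = √(3.6e-05 + 0.00954) = 0.0978, so δw = 51.4.
Q = w − c + s: δQ = √(δw² + δc² + δs²) = √(2640 + 29.2 + 24.0) = 51.9
Q = 523, so δQ/Q = 51.9/523 = 0.0992.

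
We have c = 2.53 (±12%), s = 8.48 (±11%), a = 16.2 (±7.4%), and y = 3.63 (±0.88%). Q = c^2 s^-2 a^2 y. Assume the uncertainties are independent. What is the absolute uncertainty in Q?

Each factor contributes (exponent × relative error)² to (δQ/Q)²:
  (2·δc/c)² = (2×0.120)² = 0.0576;  (-2·δs/s)² = (-2×0.110)² = 0.0484;  (2·δa/a)² = (2×0.0740)² = 0.0219;  (1·δy/y)² = (1×0.00880)² = 7.74e-05
δQ/Q = √(0.128) = 0.358
Q = 84.8, so δQ = 0.358 × 84.8 = 30.3.

30.3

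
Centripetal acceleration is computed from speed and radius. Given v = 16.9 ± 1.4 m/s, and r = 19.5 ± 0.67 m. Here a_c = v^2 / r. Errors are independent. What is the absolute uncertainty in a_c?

2.48 m/s^2

a_c is a product of powers, so relative uncertainties combine in quadrature:
  (2·δv/v)² = (2×0.0828)² = 0.0275;  (-1·δr/r)² = (-1×0.0344)² = 0.00118
δa_c/a_c = √(0.0286) = 0.169
a_c = 14.6 m/s^2, so δa_c = 0.169 × 14.6 = 2.48 m/s^2.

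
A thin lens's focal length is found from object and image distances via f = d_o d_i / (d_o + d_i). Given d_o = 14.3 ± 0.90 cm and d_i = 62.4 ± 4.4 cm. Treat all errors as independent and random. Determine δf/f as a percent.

5.29%

∂f/∂d_o = (d_i/(d_o+d_i))² = 0.662;  ∂f/∂d_i = (d_o/(d_o+d_i))² = 0.0348
δf = √((∂f/∂d_o · δd_o)² + (∂f/∂d_i · δd_i)²) = √(0.355 + 0.0234) = 0.615 cm
f = 11.6 cm, so δf/f = 0.615/11.6 = 0.0529.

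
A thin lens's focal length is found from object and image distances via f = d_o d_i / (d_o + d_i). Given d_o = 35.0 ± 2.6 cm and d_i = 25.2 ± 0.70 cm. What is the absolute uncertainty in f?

0.513 cm

∂f/∂d_o = (d_i/(d_o+d_i))² = 0.175;  ∂f/∂d_i = (d_o/(d_o+d_i))² = 0.338
δf = √((∂f/∂d_o · δd_o)² + (∂f/∂d_i · δd_i)²) = √(0.208 + 0.0560) = 0.513 cm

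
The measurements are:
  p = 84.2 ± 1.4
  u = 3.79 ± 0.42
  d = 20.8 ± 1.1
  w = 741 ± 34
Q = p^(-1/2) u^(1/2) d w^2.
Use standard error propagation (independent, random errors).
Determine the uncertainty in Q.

2.9e+05

Products/powers → add relative errors in quadrature, weighted by exponent:
  (−½·δp/p)² = (-0.5×0.0166)² = 6.91e-05;  (½·δu/u)² = (0.5×0.111)² = 0.00307;  (1·δd/d)² = (1×0.0529)² = 0.00280;  (2·δw/w)² = (2×0.0459)² = 0.00842
δQ/Q = √(0.0144) = 0.120
Q = 2.42e+06, so δQ = 0.120 × 2.42e+06 = 2.9e+05.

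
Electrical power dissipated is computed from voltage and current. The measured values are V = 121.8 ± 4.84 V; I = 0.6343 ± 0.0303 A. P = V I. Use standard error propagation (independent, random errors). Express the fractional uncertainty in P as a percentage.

6.21%

Products/powers → add relative errors in quadrature, weighted by exponent:
  (1·δV/V)² = (1×0.0397)² = 0.00158;  (1·δI/I)² = (1×0.0478)² = 0.00228
δP/P = √(0.00386) = 0.0621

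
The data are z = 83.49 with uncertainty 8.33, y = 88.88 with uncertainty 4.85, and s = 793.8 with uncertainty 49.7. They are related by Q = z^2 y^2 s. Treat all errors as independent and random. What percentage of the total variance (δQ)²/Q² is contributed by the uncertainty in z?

(δQ/Q)² = (2·δz/z)² + (2·δy/y)² + (1·δs/s)²
  z term: (2×0.0998)² = 0.0398
  y term: (2×0.0546)² = 0.0119
  s term: (1×0.0626)² = 0.00392
Total = 0.0556. Share from z = 0.0398/0.0556 = 0.716.

71.6%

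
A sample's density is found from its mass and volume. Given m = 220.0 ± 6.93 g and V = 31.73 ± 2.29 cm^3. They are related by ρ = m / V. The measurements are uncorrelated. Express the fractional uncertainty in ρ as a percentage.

Each factor contributes (exponent × relative error)² to (δρ/ρ)²:
  (1·δm/m)² = (1×0.0315)² = 0.000992;  (-1·δV/V)² = (-1×0.0722)² = 0.00521
δρ/ρ = √(0.00620) = 0.0787

7.87%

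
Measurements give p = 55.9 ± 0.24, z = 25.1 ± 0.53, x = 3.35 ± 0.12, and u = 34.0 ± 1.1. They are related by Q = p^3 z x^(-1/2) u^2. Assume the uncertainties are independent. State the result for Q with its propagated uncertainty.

(2.77 ± 0.198) × 10^9

Products/powers → add relative errors in quadrature, weighted by exponent:
  (3·δp/p)² = (3×0.00429)² = 0.000166;  (1·δz/z)² = (1×0.0211)² = 0.000446;  (−½·δx/x)² = (-0.5×0.0358)² = 0.000321;  (2·δu/u)² = (2×0.0324)² = 0.00419
δQ/Q = √(0.00512) = 0.0715
Q = 2.77e+09, so δQ = 0.0715 × 2.77e+09 = 1.98e+08.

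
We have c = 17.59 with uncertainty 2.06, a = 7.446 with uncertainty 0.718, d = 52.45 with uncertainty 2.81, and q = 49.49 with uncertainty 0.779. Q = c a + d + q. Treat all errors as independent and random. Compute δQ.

Let p = c·a = 131.0. δp/p = √((1·δc/c)² + (1·δa/a)²) = √(0.0137 + 0.00930) = 0.152, so δp = 19.9.
Q = p + d + q: δQ = √(δp² + δd² + δq²) = √(395 + 7.90 + 0.607) = 20.1

20.1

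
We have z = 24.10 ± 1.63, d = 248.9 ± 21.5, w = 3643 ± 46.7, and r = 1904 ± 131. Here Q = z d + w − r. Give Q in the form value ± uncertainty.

7737 ± 673

Let p = z·d = 5998. δp/p = √((1·δz/z)² + (1·δd/d)²) = √(0.00457 + 0.00746) = 0.110, so δp = 658.
Q = p + w − r: δQ = √(δp² + δw² + δr²) = √(4.33e+05 + 2180 + 17200) = 673
Q = 7737.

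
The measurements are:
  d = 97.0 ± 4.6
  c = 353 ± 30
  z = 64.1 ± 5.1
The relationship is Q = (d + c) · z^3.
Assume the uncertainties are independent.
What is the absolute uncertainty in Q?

Let u = d + c = 450. δu = √(δd² + δc²) = √(21.2 + 900) = 30.4, so δu/u = 0.0674.
Q is then a monomial in u, z:
δQ/Q = √((δu/u)² + (3·δz/z)²) = √(0.00455 + 0.0570) = 0.248
Q = 1.19e+08, so δQ = 0.248 × 1.19e+08 = 2.94e+07.

2.94e+07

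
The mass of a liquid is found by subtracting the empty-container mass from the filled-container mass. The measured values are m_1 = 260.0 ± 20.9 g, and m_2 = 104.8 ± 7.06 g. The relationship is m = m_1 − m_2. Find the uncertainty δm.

22.1 g

For a sum/difference, combine absolute errors in quadrature:
  (δm_1)² = 437;  (δm_2)² = 49.8
δm = √(487) = 22.1 g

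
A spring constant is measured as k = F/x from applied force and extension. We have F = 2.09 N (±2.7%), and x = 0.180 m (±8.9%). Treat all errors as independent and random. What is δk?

1.08 N/m

Relative error in a monomial: (δk/k)² = Σ (nᵢ · δxᵢ/xᵢ)².
  (1·δF/F)² = (1×0.0270)² = 0.000729;  (-1·δx/x)² = (-1×0.0890)² = 0.00792
δk/k = √(0.00865) = 0.0930
k = 11.6 N/m, so δk = 0.0930 × 11.6 = 1.08 N/m.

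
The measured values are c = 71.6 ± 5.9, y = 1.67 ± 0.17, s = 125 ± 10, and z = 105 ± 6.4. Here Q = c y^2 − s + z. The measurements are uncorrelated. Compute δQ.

45.4

Let p = c·y^2 = 200. δp/p = √((1·δc/c)² + (2·δy/y)²) = √(0.00679 + 0.0415) = 0.220, so δp = 43.9.
Q = p − s + z: δQ = √(δp² + δs² + δz²) = √(1920 + 100 + 41.0) = 45.4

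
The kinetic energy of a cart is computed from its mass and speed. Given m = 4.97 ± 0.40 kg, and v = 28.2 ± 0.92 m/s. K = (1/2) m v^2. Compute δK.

205 J

Each factor contributes (exponent × relative error)² to (δK/K)²:
  (1·δm/m)² = (1×0.0805)² = 0.00648;  (2·δv/v)² = (2×0.0326)² = 0.00426
δK/K = √(0.0107) = 0.104
K = 1980 J, so δK = 0.104 × 1980 = 205 J.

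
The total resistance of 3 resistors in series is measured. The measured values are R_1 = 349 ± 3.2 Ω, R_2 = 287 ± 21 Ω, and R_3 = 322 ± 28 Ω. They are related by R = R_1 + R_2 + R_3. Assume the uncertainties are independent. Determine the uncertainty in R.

R is a linear combination, so absolute uncertainties add in quadrature:
  (δR_1)² = 10.2;  (δR_2)² = 441;  (δR_3)² = 784
δR = √(1240) = 35.1 Ω

35.1 Ω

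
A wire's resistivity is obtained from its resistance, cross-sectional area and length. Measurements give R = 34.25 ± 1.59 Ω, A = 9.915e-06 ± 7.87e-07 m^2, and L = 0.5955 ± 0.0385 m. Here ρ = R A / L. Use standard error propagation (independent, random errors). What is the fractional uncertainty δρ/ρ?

0.112

Products/powers → add relative errors in quadrature, weighted by exponent:
  (1·δR/R)² = (1×0.0464)² = 0.00216;  (1·δA/A)² = (1×0.0794)² = 0.00630;  (-1·δL/L)² = (-1×0.0647)² = 0.00418
δρ/ρ = √(0.0126) = 0.112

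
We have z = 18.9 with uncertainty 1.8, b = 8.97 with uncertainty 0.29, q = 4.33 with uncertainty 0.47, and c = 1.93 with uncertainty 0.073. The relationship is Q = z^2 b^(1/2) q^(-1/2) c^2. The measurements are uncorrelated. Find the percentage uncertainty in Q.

Since Q is a product/quotient, work with relative uncertainties:
  (2·δz/z)² = (2×0.0952)² = 0.0363;  (½·δb/b)² = (0.5×0.0323)² = 0.000261;  (−½·δq/q)² = (-0.5×0.109)² = 0.00295;  (2·δc/c)² = (2×0.0378)² = 0.00572
δQ/Q = √(0.0452) = 0.213

21.3%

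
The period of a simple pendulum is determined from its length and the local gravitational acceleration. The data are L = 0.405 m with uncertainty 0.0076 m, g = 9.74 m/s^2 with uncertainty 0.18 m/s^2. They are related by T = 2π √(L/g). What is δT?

0.0169 s

For a monomial T ∝ L^(1/2), g^(-1/2), fractional errors add in quadrature:
  (½·δL/L)² = (0.5×0.0188)² = 8.8e-05;  (−½·δg/g)² = (-0.5×0.0185)² = 8.54e-05
δT/T = √(0.000173) = 0.0132
T = 1.28 s, so δT = 0.0132 × 1.28 = 0.0169 s.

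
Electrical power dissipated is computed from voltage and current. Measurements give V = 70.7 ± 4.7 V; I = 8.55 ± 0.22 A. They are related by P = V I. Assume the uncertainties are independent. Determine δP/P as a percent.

7.13%

Products/powers → add relative errors in quadrature, weighted by exponent:
  (1·δV/V)² = (1×0.0665)² = 0.00442;  (1·δI/I)² = (1×0.0257)² = 0.000662
δP/P = √(0.00508) = 0.0713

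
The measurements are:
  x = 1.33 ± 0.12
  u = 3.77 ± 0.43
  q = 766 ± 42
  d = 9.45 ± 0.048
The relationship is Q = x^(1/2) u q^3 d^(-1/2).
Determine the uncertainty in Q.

1.3e+08

Q is a product of powers, so relative uncertainties combine in quadrature:
  (½·δx/x)² = (0.5×0.0902)² = 0.00204;  (1·δu/u)² = (1×0.114)² = 0.0130;  (3·δq/q)² = (3×0.0548)² = 0.0271;  (−½·δd/d)² = (-0.5×0.00508)² = 6.45e-06
δQ/Q = √(0.0421) = 0.205
Q = 6.36e+08, so δQ = 0.205 × 6.36e+08 = 1.3e+08.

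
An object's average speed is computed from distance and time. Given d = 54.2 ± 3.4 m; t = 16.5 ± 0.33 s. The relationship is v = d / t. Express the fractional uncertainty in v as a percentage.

6.58%

Each factor contributes (exponent × relative error)² to (δv/v)²:
  (1·δd/d)² = (1×0.0627)² = 0.00394;  (-1·δt/t)² = (-1×0.0200)² = 0.000400
δv/v = √(0.00434) = 0.0658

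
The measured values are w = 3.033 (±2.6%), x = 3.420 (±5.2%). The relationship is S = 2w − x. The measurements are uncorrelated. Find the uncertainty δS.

Sums and differences: (δS)² = Σ (cᵢ δxᵢ)².
  (2·δw)² = 0.0249;  (δx)² = 0.0316
δS = √(0.0565) = 0.238

0.238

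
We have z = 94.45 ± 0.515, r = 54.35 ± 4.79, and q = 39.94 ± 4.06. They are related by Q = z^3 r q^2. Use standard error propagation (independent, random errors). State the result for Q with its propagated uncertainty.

(7.305 ± 1.62) × 10^10

For a monomial Q ∝ z^3, r, q^2, fractional errors add in quadrature:
  (3·δz/z)² = (3×0.00545)² = 0.000268;  (1·δr/r)² = (1×0.0881)² = 0.00777;  (2·δq/q)² = (2×0.102)² = 0.0413
δQ/Q = √(0.0494) = 0.222
Q = 7.305e+10, so δQ = 0.222 × 7.305e+10 = 1.62e+10.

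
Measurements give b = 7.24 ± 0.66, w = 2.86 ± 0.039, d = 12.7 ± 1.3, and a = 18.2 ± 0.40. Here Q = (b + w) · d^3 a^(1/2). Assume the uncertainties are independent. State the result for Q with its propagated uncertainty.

88300 ± 27700

Let u = b + w = 10.1. δu = √(δb² + δw²) = √(0.436 + 0.00152) = 0.661, so δu/u = 0.0655.
Q is then a monomial in u, d, a:
δQ/Q = √((δu/u)² + (3·δd/d)² + (½·δa/a)²) = √(0.00429 + 0.0943 + 0.000121) = 0.314
Q = 88300, so δQ = 0.314 × 88300 = 27700.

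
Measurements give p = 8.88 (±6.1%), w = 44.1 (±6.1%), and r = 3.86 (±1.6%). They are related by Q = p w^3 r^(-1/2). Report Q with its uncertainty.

(3.88 ± 0.748) × 10^5

For a monomial Q ∝ p, w^3, r^(-1/2), fractional errors add in quadrature:
  (1·δp/p)² = (1×0.0610)² = 0.00372;  (3·δw/w)² = (3×0.0610)² = 0.0335;  (−½·δr/r)² = (-0.5×0.0160)² = 6.4e-05
δQ/Q = √(0.0373) = 0.193
Q = 3.88e+05, so δQ = 0.193 × 3.88e+05 = 74800.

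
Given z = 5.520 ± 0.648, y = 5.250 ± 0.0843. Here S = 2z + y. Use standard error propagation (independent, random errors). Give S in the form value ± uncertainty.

Each term contributes (cᵢ δxᵢ)² to (δS)²:
  (2·δz)² = 1.68;  (δy)² = 0.00711
δS = √(1.69) = 1.30
S = 16.29.

16.29 ± 1.30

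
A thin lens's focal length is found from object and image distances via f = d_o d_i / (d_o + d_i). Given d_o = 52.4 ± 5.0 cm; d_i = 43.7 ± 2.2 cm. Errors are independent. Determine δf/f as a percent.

5.13%

∂f/∂d_o = (d_i/(d_o+d_i))² = 0.207;  ∂f/∂d_i = (d_o/(d_o+d_i))² = 0.297
δf = √((∂f/∂d_o · δd_o)² + (∂f/∂d_i · δd_i)²) = √(1.07 + 0.428) = 1.22 cm
f = 23.8 cm, so δf/f = 1.22/23.8 = 0.0513.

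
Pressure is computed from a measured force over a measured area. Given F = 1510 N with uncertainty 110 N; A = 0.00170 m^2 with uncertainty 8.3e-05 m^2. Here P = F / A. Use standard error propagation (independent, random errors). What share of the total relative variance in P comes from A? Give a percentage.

31.0%

(δP/P)² = (1·δF/F)² + (-1·δA/A)²
  F term: (1×0.0728)² = 0.00531
  A term: (-1×0.0488)² = 0.00238
Total = 0.00769. Share from A = 0.00238/0.00769 = 0.310.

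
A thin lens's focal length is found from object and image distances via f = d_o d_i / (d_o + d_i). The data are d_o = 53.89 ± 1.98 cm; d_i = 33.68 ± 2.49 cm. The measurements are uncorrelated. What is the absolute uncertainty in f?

∂f/∂d_o = (d_i/(d_o+d_i))² = 0.148;  ∂f/∂d_i = (d_o/(d_o+d_i))² = 0.379
δf = √((∂f/∂d_o · δd_o)² + (∂f/∂d_i · δd_i)²) = √(0.0858 + 0.889) = 0.987 cm

0.987 cm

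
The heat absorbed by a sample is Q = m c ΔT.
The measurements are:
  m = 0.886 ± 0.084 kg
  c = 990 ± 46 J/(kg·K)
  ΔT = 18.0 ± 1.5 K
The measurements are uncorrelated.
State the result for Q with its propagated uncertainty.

15800 ± 2120 J

Each factor contributes (exponent × relative error)² to (δQ/Q)²:
  (1·δm/m)² = (1×0.0948)² = 0.00899;  (1·δc/c)² = (1×0.0465)² = 0.00216;  (1·δΔT/ΔT)² = (1×0.0833)² = 0.00694
δQ/Q = √(0.0181) = 0.135
Q = 15800 J, so δQ = 0.135 × 15800 = 2120 J.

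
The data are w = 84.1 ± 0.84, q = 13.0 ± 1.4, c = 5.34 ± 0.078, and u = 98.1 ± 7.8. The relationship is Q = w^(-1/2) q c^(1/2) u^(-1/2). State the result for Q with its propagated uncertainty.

Products/powers → add relative errors in quadrature, weighted by exponent:
  (−½·δw/w)² = (-0.5×0.00999)² = 2.49e-05;  (1·δq/q)² = (1×0.108)² = 0.0116;  (½·δc/c)² = (0.5×0.0146)² = 5.33e-05;  (−½·δu/u)² = (-0.5×0.0795)² = 0.00158
δQ/Q = √(0.0133) = 0.115
Q = 0.331, so δQ = 0.115 × 0.331 = 0.0381.

0.331 ± 0.0381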